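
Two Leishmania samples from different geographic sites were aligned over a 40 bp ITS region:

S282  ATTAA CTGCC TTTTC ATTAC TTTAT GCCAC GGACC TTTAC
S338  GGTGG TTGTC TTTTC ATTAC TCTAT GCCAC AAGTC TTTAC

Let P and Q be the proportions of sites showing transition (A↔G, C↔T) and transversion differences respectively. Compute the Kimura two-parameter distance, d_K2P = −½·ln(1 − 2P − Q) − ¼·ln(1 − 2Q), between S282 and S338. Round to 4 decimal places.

Mismatches occur at site 1 (A→G, transition), site 2 (T→G, transversion), site 4 (A→G, transition), site 5 (A→G, transition), site 6 (C→T, transition), site 9 (C→T, transition), site 22 (T→C, transition), site 31 (G→A, transition), site 32 (G→A, transition), site 33 (A→G, transition), site 34 (C→T, transition).
Of the 11 differences, 10 transitions and 1 transversion over 40 sites: P = 10/40 = 0.250000, Q = 1/40 = 0.025000.
d = −0.5·ln(0.475000) − 0.25·ln(0.950000) = −0.5·(-0.744440) − 0.25·(-0.051293) = 0.3850.

0.3850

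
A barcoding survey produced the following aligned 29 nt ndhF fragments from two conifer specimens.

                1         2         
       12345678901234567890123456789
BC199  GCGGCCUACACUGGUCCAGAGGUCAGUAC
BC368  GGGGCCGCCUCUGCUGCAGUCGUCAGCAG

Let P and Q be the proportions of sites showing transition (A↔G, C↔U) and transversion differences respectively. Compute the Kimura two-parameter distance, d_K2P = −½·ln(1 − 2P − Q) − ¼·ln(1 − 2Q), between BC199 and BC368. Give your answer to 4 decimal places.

0.4808

Mismatches occur at site 2 (C↔G, transversion), site 7 (U↔G, transversion), site 8 (A↔C, transversion), site 10 (A↔U, transversion), site 14 (G↔C, transversion), site 16 (C↔G, transversion), site 20 (A↔U, transversion), site 21 (G↔C, transversion), site 27 (U↔C, transition), site 29 (C↔G, transversion).
Of the 10 differences, 1 transition and 9 transversions over 29 sites: P = 1/29 = 0.034483, Q = 9/29 = 0.310345.
d = −0.5·ln(0.620689) − 0.25·ln(0.379310) = −0.5·(-0.476925) − 0.25·(-0.969401) = 0.4808.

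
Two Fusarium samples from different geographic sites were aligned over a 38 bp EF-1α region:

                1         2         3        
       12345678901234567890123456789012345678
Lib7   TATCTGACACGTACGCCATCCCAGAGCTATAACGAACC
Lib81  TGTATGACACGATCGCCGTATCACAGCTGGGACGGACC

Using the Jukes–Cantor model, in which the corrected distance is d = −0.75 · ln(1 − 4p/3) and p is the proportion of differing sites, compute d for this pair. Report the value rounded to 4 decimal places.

The sequences differ at positions 2 (A/G), 4 (C/A), 12 (T/A), 13 (A/T), 18 (A/G), 20 (C/A), 21 (C/T), 24 (G/C), 29 (A/G), 30 (T/G), 31 (A/G), 35 (A/G).
p = 12/38 = 0.315789.
d = −0.75 · ln(1 − (4/3)·0.315789) = −0.75 · ln(0.578948) = −0.75 · (-0.546543) = 0.4099.

0.4099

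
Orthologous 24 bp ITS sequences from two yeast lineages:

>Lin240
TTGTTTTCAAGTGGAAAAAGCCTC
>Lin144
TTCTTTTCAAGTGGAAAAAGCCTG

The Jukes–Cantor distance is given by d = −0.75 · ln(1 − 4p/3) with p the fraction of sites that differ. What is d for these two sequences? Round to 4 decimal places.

Mismatches occur at site 3 (G→C), site 24 (C→G).
p = 2/24 = 0.083333.
d = −0.75 · ln(1 − (4/3)·0.083333) = −0.75 · ln(0.888889) = −0.75 · (-0.117783) = 0.0883.

0.0883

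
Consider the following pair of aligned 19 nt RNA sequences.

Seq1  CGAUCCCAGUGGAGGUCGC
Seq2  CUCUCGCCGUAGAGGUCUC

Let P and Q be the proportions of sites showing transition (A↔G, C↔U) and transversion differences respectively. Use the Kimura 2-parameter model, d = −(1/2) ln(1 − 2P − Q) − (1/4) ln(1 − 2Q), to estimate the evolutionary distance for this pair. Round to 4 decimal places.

0.4166

The sequences differ at positions 2 (G/U, transversion), 3 (A/C, transversion), 6 (C/G, transversion), 8 (A/C, transversion), 11 (G/A, transition), 18 (G/U, transversion).
Of the 6 differences, 1 transition and 5 transversions over 19 sites: P = 1/19 = 0.052632, Q = 5/19 = 0.263158.
d = −0.5·ln(0.631578) − 0.25·ln(0.473684) = −0.5·(-0.459534) − 0.25·(-0.747215) = 0.4166.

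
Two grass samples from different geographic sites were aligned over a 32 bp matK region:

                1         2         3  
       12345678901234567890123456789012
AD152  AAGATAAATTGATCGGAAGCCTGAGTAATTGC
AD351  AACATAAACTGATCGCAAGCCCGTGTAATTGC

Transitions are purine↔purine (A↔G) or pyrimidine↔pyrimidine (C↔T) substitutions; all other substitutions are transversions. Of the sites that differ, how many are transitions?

2

Mismatches occur at site 3 (G→C, transversion), site 9 (T→C, transition), site 16 (G→C, transversion), site 22 (T→C, transition), site 24 (A→T, transversion).
Of the 5 differences, 2 transitions and 3 transversions, so the answer is 2.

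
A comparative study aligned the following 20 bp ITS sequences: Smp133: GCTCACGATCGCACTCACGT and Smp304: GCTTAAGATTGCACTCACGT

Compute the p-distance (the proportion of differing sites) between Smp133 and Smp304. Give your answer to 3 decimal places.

0.150

Mismatches occur at site 4 (C↔T), site 6 (C↔A), site 10 (C↔T).
There are 3 differences over 20 sites, so p = 3/20 = 0.150.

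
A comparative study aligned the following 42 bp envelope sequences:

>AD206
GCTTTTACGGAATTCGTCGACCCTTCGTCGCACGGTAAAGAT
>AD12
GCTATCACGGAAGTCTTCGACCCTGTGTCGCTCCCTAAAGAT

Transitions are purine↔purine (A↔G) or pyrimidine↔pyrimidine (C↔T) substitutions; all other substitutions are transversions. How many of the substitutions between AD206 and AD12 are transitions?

2

Differing sites — 4:T/A (Tv); 6:T/C (Ti); 13:T/G (Tv); 16:G/T (Tv); 25:T/G (Tv); 26:C/T (Ti); 32:A/T (Tv); 34:G/C (Tv); 35:G/C (Tv).
Of the 9 differences, 2 transitions and 7 transversions, so the answer is 2.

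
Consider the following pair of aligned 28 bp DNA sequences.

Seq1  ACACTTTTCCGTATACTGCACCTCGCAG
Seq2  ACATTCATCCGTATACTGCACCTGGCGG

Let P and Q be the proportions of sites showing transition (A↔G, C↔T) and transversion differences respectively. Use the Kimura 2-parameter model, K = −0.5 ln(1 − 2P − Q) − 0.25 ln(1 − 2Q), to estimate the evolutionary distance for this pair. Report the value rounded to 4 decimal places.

Differing sites — 4:C/T (Ti); 6:T/C (Ti); 7:T/A (Tv); 24:C/G (Tv); 27:A/G (Ti).
Of the 5 differences, 3 transitions and 2 transversions over 28 sites: P = 3/28 = 0.107143, Q = 2/28 = 0.071429.
d = −0.5·ln(0.714285) − 0.25·ln(0.857142) = −0.5·(-0.336473) − 0.25·(-0.154152) = 0.2068.

0.2068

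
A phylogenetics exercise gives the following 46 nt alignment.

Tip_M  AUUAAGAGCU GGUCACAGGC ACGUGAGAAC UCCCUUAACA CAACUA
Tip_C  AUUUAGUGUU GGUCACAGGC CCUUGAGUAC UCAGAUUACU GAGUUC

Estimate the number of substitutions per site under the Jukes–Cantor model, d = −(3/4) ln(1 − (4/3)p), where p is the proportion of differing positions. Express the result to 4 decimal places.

0.4279

The sequences differ at positions 4 (A/U), 7 (A/U), 9 (C/U), 21 (A/C), 23 (G/U), 28 (A/U), 33 (C/A), 34 (C/G), 35 (U/A), 37 (A/U), 40 (A/U), 41 (C/G), 43 (A/G), 44 (C/U), 46 (A/C).
p = 15/46 = 0.326087.
d = −0.75 · ln(1 − (4/3)·0.326087) = −0.75 · ln(0.565217) = −0.75 · (-0.570546) = 0.4279.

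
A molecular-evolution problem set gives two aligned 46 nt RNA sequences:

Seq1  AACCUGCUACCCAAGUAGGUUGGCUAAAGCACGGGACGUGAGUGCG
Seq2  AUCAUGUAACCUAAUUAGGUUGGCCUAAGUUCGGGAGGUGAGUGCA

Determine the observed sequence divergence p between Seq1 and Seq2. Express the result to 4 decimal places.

0.2609

The sequences differ at positions 2 (A/U), 4 (C/A), 7 (C/U), 8 (U/A), 12 (C/U), 15 (G/U), 25 (U/C), 26 (A/U), 30 (C/U), 31 (A/U), 37 (C/G), 46 (G/A).
There are 12 differences over 46 sites, so p = 12/46 = 0.2609.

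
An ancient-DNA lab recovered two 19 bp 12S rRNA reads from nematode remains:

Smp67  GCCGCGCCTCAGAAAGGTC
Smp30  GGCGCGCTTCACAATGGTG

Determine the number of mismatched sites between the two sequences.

5

Mismatches occur at site 2 (C→G), site 8 (C→T), site 12 (G→C), site 15 (A→T), site 19 (C→G).
That gives 5 mismatches out of 19 aligned sites, so the Hamming distance is 5.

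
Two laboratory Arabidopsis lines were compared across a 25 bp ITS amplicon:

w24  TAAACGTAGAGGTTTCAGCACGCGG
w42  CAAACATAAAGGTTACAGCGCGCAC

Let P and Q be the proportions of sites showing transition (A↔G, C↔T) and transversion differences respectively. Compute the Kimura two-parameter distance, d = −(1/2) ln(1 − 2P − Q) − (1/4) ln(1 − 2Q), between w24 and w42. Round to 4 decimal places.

Differing sites — 1:T/C (Ti); 6:G/A (Ti); 9:G/A (Ti); 15:T/A (Tv); 20:A/G (Ti); 24:G/A (Ti); 25:G/C (Tv).
Of the 7 differences, 5 transitions and 2 transversions over 25 sites: P = 5/25 = 0.200000, Q = 2/25 = 0.080000.
d = −0.5·ln(0.520000) − 0.25·ln(0.840000) = −0.5·(-0.653926) − 0.25·(-0.174353) = 0.3706.

0.3706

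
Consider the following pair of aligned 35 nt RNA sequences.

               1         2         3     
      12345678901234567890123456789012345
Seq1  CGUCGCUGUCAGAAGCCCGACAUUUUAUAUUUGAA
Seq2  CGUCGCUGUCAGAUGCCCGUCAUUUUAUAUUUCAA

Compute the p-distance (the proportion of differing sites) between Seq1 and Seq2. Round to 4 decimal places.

Differing sites — 14:A/U; 20:A/U; 33:G/C.
There are 3 differences over 35 sites, so p = 3/35 = 0.0857.

0.0857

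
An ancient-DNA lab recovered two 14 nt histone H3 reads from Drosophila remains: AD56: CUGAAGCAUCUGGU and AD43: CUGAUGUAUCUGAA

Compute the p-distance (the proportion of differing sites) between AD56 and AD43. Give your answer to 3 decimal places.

Differing sites — 5:A/U; 7:C/U; 13:G/A; 14:U/A.
There are 4 differences over 14 sites, so p = 4/14 = 0.286.

0.286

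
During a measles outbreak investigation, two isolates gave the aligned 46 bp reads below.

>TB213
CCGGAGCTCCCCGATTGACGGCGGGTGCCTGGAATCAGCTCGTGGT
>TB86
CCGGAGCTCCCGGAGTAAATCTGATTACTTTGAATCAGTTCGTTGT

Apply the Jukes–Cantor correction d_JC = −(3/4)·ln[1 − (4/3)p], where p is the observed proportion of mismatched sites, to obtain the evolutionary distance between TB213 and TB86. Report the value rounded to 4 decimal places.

0.3904

Differing sites — 12:C/G; 15:T/G; 17:G/A; 19:C/A; 20:G/T; 21:G/C; 22:C/T; 24:G/A; 25:G/T; 27:G/A; 29:C/T; 31:G/T; 39:C/T; 44:G/T.
p = 14/46 = 0.304348.
d = −0.75 · ln(1 − (4/3)·0.304348) = −0.75 · ln(0.594203) = −0.75 · (-0.520534) = 0.3904.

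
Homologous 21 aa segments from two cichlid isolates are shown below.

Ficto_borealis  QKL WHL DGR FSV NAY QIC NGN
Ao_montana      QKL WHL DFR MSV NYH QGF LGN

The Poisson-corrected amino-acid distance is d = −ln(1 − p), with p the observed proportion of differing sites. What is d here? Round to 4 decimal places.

The sequences differ at positions 8 (G/F), 10 (F/M), 14 (A/Y), 15 (Y/H), 17 (I/G), 18 (C/F), 19 (N/L).
p = 7/21 = 0.333333.
d = −ln(1 − 0.333333) = −ln(0.666667) = 0.4055.

0.4055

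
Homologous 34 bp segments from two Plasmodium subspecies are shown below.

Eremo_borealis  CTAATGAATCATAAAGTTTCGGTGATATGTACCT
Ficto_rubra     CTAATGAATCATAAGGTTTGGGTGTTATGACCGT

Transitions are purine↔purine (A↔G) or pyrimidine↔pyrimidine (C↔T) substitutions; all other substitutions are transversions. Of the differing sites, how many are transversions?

5

Differing sites — 15:A/G (Ti); 20:C/G (Tv); 25:A/T (Tv); 30:T/A (Tv); 31:A/C (Tv); 33:C/G (Tv).
Of the 6 differences, 1 transition and 5 transversions, so the answer is 5.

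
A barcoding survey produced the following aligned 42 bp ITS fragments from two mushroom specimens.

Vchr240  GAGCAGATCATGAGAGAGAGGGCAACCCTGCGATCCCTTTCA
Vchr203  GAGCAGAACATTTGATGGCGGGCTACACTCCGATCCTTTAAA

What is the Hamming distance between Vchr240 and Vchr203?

12

Mismatches occur at site 8 (T↔A), site 12 (G↔T), site 13 (A↔T), site 16 (G↔T), site 17 (A↔G), site 19 (A↔C), site 24 (A↔T), site 27 (C↔A), site 30 (G↔C), site 37 (C↔T), site 40 (T↔A), site 41 (C↔A).
That gives 12 mismatches out of 42 aligned sites, so the Hamming distance is 12.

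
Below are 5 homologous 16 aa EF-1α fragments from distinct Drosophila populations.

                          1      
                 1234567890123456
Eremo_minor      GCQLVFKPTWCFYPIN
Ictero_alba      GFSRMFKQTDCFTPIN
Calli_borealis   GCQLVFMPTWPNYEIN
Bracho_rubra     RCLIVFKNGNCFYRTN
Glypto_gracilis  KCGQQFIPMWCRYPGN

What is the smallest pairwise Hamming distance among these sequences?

Pairwise Hamming distances:
  Eremo_minor vs Ictero_alba: 7
  Eremo_minor vs Calli_borealis: 4
  Eremo_minor vs Bracho_rubra: 8
  Eremo_minor vs Glypto_gracilis: 8
  Ictero_alba vs Calli_borealis: 11
  Ictero_alba vs Bracho_rubra: 11
  Ictero_alba vs Glypto_gracilis: 12
  Calli_borealis vs Bracho_rubra: 11
  Calli_borealis vs Glypto_gracilis: 10
  Bracho_rubra vs Glypto_gracilis: 11
The smallest is 4, between Eremo_minor and Calli_borealis.

4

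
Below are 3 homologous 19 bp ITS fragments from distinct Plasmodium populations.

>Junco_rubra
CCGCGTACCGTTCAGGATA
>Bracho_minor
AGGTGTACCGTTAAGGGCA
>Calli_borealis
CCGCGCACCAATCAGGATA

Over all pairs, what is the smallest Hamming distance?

3

Pairwise Hamming distances:
  Junco_rubra vs Bracho_minor: 6
  Junco_rubra vs Calli_borealis: 3
  Bracho_minor vs Calli_borealis: 9
The smallest is 3, between Junco_rubra and Calli_borealis.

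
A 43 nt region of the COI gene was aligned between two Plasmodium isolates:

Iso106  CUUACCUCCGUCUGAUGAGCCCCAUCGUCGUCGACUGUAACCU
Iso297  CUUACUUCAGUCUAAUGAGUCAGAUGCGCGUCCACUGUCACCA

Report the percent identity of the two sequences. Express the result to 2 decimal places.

Differing sites — 6:C/U; 9:C/A; 14:G/A; 20:C/U; 22:C/A; 23:C/G; 26:C/G; 27:G/C; 28:U/G; 33:G/C; 39:A/C; 43:U/A.
31 of the 43 sites match, so the percent identity is 31/43 × 100 = 72.09%.

72.09%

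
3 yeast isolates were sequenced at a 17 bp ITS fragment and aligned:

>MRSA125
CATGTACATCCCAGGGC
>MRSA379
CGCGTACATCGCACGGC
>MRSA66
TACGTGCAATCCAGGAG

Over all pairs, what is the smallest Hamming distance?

Pairwise Hamming distances:
  MRSA125 vs MRSA379: 4
  MRSA125 vs MRSA66: 7
  MRSA379 vs MRSA66: 9
The smallest is 4, between MRSA125 and MRSA379.

4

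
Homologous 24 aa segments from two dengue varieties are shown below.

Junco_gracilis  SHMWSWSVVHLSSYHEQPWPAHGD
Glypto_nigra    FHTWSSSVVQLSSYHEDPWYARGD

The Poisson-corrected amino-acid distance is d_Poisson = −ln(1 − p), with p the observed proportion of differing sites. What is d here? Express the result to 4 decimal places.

Differing sites — 1:S/F; 3:M/T; 6:W/S; 10:H/Q; 17:Q/D; 20:P/Y; 22:H/R.
p = 7/24 = 0.291667.
d = −ln(1 − 0.291667) = −ln(0.708333) = 0.3448.

0.3448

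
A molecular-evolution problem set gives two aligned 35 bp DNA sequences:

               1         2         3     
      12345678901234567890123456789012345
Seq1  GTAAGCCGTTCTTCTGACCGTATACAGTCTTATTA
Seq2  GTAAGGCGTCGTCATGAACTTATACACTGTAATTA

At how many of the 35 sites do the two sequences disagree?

Mismatches occur at site 6 (C/G), site 10 (T/C), site 11 (C/G), site 13 (T/C), site 14 (C/A), site 18 (C/A), site 20 (G/T), site 27 (G/C), site 29 (C/G), site 31 (T/A).
That gives 10 mismatches out of 35 aligned sites, so the Hamming distance is 10.

10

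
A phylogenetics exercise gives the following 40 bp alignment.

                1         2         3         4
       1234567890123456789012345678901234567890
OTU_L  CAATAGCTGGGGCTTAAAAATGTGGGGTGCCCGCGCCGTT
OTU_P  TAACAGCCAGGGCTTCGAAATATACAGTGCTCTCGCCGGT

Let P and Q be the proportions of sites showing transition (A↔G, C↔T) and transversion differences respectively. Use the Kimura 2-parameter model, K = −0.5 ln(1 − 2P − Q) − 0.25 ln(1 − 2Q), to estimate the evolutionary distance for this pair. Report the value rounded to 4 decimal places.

0.4550

The sequences differ at positions 1 (C/T, transition), 4 (T/C, transition), 8 (T/C, transition), 9 (G/A, transition), 16 (A/C, transversion), 17 (A/G, transition), 22 (G/A, transition), 24 (G/A, transition), 25 (G/C, transversion), 26 (G/A, transition), 31 (C/T, transition), 33 (G/T, transversion), 39 (T/G, transversion).
Of the 13 differences, 9 transitions and 4 transversions over 40 sites: P = 9/40 = 0.225000, Q = 4/40 = 0.100000.
d = −0.5·ln(0.450000) − 0.25·ln(0.800000) = −0.5·(-0.798508) − 0.25·(-0.223144) = 0.4550.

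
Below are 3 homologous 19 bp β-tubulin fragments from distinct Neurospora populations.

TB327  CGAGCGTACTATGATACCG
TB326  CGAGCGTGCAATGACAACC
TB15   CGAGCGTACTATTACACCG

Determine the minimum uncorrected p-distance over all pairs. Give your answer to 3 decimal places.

0.105

Pairwise Hamming distances:
  TB327 vs TB326: 5
  TB327 vs TB15: 2
  TB326 vs TB15: 5
The smallest is 2 mismatches, between TB327 and TB15; p = 2/19 = 0.105.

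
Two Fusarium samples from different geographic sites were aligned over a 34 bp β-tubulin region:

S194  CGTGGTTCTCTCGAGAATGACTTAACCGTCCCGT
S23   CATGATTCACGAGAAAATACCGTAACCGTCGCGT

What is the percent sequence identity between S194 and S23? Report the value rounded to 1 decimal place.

70.6%

Differing sites — 2:G/A; 5:G/A; 9:T/A; 11:T/G; 12:C/A; 15:G/A; 19:G/A; 20:A/C; 22:T/G; 31:C/G.
24 of the 34 sites match, so the percent identity is 24/34 × 100 = 70.6%.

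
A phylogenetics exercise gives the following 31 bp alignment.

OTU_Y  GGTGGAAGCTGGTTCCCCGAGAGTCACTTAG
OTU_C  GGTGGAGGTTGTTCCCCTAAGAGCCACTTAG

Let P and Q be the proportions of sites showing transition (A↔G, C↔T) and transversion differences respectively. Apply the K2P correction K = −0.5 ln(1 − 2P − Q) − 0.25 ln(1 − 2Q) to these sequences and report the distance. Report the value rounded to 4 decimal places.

0.2885

Mismatches occur at site 7 (A↔G, transition), site 9 (C↔T, transition), site 12 (G↔T, transversion), site 14 (T↔C, transition), site 18 (C↔T, transition), site 19 (G↔A, transition), site 24 (T↔C, transition).
Of the 7 differences, 6 transitions and 1 transversion over 31 sites: P = 6/31 = 0.193548, Q = 1/31 = 0.032258.
d = −0.5·ln(0.580646) − 0.25·ln(0.935484) = −0.5·(-0.543614) − 0.25·(-0.066691) = 0.2885.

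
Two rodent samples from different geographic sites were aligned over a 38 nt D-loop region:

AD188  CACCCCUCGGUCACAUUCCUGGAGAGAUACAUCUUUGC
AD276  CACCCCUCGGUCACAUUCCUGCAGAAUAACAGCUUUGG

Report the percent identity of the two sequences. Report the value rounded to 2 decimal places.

Differing sites — 22:G/C; 26:G/A; 27:A/U; 28:U/A; 32:U/G; 38:C/G.
32 of the 38 sites match, so the percent identity is 32/38 × 100 = 84.21%.

84.21%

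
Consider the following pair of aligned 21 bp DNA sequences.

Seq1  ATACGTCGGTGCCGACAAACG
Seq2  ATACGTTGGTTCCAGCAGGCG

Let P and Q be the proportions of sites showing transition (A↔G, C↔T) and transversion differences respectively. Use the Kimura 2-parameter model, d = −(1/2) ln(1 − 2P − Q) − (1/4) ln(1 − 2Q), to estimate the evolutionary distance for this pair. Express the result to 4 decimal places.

Mismatches occur at site 7 (C/T, transition), site 11 (G/T, transversion), site 14 (G/A, transition), site 15 (A/G, transition), site 18 (A/G, transition), site 19 (A/G, transition).
Of the 6 differences, 5 transitions and 1 transversion over 21 sites: P = 5/21 = 0.238095, Q = 1/21 = 0.047619.
d = −0.5·ln(0.476191) − 0.25·ln(0.904762) = −0.5·(-0.741936) − 0.25·(-0.100083) = 0.3960.

0.3960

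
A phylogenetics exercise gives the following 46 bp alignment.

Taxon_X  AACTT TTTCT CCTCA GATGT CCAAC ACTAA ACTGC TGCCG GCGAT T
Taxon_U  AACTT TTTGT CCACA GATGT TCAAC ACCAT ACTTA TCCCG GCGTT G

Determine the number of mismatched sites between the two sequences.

10

The sequences differ at positions 9 (C/G), 13 (T/A), 21 (C/T), 28 (T/C), 30 (A/T), 34 (G/T), 35 (C/A), 37 (G/C), 44 (A/T), 46 (T/G).
That gives 10 mismatches out of 46 aligned sites, so the Hamming distance is 10.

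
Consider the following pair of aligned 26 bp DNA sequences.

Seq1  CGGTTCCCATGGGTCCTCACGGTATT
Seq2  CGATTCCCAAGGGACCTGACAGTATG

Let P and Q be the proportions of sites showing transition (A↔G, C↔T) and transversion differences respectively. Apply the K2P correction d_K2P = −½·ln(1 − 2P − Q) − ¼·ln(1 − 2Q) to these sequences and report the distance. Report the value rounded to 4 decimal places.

0.2758

The sequences differ at positions 3 (G/A, transition), 10 (T/A, transversion), 14 (T/A, transversion), 18 (C/G, transversion), 21 (G/A, transition), 26 (T/G, transversion).
Of the 6 differences, 2 transitions and 4 transversions over 26 sites: P = 2/26 = 0.076923, Q = 4/26 = 0.153846.
d = −0.5·ln(0.692308) − 0.25·ln(0.692308) = −0.5·(-0.367724) − 0.25·(-0.367724) = 0.2758.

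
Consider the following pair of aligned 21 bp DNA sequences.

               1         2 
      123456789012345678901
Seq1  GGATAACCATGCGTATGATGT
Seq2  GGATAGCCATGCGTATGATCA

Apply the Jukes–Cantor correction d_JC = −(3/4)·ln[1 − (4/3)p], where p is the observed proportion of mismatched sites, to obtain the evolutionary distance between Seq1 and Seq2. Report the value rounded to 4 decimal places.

The sequences differ at positions 6 (A/G), 20 (G/C), 21 (T/A).
p = 3/21 = 0.142857.
d = −0.75 · ln(1 − (4/3)·0.142857) = −0.75 · ln(0.809524) = −0.75 · (-0.211309) = 0.1585.

0.1585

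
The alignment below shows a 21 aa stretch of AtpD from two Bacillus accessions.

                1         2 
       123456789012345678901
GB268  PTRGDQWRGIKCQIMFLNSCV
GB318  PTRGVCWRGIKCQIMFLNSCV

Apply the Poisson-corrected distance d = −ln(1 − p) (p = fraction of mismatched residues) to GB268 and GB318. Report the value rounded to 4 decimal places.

Mismatches occur at site 5 (D↔V), site 6 (Q↔C).
p = 2/21 = 0.095238.
d = −ln(1 − 0.095238) = −ln(0.904762) = 0.1001.

0.1001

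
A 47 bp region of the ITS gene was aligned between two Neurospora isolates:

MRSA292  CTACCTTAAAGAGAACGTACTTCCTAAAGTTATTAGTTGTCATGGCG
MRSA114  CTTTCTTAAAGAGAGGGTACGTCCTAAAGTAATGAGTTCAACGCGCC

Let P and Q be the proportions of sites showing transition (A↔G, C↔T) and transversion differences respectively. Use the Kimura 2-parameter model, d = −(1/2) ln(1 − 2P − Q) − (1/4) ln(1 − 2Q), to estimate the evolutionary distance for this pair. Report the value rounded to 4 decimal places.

0.3867

Mismatches occur at site 3 (A→T, transversion), site 4 (C→T, transition), site 15 (A→G, transition), site 16 (C→G, transversion), site 21 (T→G, transversion), site 31 (T→A, transversion), site 34 (T→G, transversion), site 39 (G→C, transversion), site 40 (T→A, transversion), site 41 (C→A, transversion), site 42 (A→C, transversion), site 43 (T→G, transversion), site 44 (G→C, transversion), site 47 (G→C, transversion).
Of the 14 differences, 2 transitions and 12 transversions over 47 sites: P = 2/47 = 0.042553, Q = 12/47 = 0.255319.
d = −0.5·ln(0.659575) − 0.25·ln(0.489362) = −0.5·(-0.416160) − 0.25·(-0.714653) = 0.3867.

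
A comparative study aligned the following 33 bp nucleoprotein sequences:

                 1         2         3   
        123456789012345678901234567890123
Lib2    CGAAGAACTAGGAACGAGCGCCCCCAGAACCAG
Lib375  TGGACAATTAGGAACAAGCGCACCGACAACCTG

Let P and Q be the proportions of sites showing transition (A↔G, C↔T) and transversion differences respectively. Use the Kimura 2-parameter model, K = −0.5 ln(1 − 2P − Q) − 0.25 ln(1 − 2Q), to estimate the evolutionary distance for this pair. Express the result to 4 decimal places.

Differing sites — 1:C/T (Ti); 3:A/G (Ti); 5:G/C (Tv); 8:C/T (Ti); 16:G/A (Ti); 22:C/A (Tv); 25:C/G (Tv); 27:G/C (Tv); 32:A/T (Tv).
Of the 9 differences, 4 transitions and 5 transversions over 33 sites: P = 4/33 = 0.121212, Q = 5/33 = 0.151515.
d = −0.5·ln(0.606061) − 0.25·ln(0.696970) = −0.5·(-0.500775) − 0.25·(-0.361013) = 0.3406.

0.3406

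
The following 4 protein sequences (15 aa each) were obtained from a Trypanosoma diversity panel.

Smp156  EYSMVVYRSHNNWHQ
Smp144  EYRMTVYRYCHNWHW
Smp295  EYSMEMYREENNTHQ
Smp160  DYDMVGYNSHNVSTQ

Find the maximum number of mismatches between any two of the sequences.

Pairwise Hamming distances:
  Smp156 vs Smp144: 6
  Smp156 vs Smp295: 5
  Smp156 vs Smp160: 7
  Smp144 vs Smp295: 8
  Smp144 vs Smp160: 12
  Smp295 vs Smp160: 10
The largest is 12, between Smp144 and Smp160.

12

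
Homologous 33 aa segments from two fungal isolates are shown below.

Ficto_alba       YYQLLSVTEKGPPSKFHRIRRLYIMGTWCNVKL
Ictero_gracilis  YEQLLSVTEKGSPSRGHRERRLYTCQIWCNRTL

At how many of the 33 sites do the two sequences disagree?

11

Differing sites — 2:Y/E; 12:P/S; 15:K/R; 16:F/G; 19:I/E; 24:I/T; 25:M/C; 26:G/Q; 27:T/I; 31:V/R; 32:K/T.
That gives 11 mismatches out of 33 aligned sites, so the Hamming distance is 11.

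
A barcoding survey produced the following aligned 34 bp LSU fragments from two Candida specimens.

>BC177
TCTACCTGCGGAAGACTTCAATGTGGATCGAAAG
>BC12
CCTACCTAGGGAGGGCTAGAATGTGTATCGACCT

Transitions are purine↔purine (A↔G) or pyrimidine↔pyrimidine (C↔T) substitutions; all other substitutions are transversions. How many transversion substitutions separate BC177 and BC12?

The sequences differ at positions 1 (T/C, transition), 8 (G/A, transition), 9 (C/G, transversion), 13 (A/G, transition), 15 (A/G, transition), 18 (T/A, transversion), 19 (C/G, transversion), 26 (G/T, transversion), 32 (A/C, transversion), 33 (A/C, transversion), 34 (G/T, transversion).
Of the 11 differences, 4 transitions and 7 transversions, so the answer is 7.

7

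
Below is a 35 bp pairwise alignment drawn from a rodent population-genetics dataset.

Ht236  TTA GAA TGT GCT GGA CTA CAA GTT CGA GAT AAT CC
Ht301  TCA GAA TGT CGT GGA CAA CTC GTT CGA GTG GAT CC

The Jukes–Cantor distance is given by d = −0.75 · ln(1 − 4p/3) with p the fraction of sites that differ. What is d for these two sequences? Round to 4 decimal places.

0.3149

The sequences differ at positions 2 (T/C), 10 (G/C), 11 (C/G), 17 (T/A), 20 (A/T), 21 (A/C), 29 (A/T), 30 (T/G), 31 (A/G).
p = 9/35 = 0.257143.
d = −0.75 · ln(1 − (4/3)·0.257143) = −0.75 · ln(0.657143) = −0.75 · (-0.419854) = 0.3149.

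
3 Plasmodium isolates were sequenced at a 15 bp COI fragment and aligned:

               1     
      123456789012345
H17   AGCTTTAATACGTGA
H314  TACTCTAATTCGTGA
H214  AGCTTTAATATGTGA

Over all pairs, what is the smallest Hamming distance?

Pairwise Hamming distances:
  H17 vs H314: 4
  H17 vs H214: 1
  H314 vs H214: 5
The smallest is 1, between H17 and H214.

1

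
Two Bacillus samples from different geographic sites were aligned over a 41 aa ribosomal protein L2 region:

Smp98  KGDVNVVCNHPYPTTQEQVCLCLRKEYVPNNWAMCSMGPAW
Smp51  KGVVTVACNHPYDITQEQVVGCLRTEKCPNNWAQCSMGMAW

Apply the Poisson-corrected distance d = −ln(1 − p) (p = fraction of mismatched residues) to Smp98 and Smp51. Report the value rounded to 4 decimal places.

0.3463

Differing sites — 3:D/V; 5:N/T; 7:V/A; 13:P/D; 14:T/I; 20:C/V; 21:L/G; 25:K/T; 27:Y/K; 28:V/C; 34:M/Q; 39:P/M.
p = 12/41 = 0.292683.
d = −ln(1 − 0.292683) = −ln(0.707317) = 0.3463.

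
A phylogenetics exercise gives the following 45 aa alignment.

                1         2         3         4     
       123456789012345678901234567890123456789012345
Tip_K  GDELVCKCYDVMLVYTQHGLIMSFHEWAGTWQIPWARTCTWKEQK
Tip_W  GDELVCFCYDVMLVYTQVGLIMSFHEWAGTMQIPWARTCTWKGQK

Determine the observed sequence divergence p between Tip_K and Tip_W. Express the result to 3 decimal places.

0.089

Differing sites — 7:K/F; 18:H/V; 31:W/M; 43:E/G.
There are 4 differences over 45 sites, so p = 4/45 = 0.089.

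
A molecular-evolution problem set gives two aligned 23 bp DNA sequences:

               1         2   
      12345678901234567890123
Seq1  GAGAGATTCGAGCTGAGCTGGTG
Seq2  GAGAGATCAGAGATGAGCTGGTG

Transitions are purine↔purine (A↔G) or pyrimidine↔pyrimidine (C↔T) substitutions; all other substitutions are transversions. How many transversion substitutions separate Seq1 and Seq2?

Differing sites — 8:T/C (Ti); 9:C/A (Tv); 13:C/A (Tv).
Of the 3 differences, 1 transition and 2 transversions, so the answer is 2.

2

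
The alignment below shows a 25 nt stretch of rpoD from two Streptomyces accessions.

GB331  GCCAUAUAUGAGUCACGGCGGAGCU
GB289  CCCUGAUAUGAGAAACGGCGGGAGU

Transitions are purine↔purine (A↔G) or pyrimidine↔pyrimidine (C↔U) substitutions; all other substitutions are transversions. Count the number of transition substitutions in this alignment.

Differing sites — 1:G/C (Tv); 4:A/U (Tv); 5:U/G (Tv); 13:U/A (Tv); 14:C/A (Tv); 22:A/G (Ti); 23:G/A (Ti); 24:C/G (Tv).
Of the 8 differences, 2 transitions and 6 transversions, so the answer is 2.

2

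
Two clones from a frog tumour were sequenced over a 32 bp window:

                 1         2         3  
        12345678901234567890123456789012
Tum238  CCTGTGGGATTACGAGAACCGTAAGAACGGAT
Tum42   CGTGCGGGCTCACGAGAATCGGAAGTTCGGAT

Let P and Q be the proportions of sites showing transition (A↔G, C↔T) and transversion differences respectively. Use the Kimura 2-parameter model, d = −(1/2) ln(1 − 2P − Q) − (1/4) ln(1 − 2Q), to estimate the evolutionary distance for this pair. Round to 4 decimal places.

0.3043

Differing sites — 2:C/G (Tv); 5:T/C (Ti); 9:A/C (Tv); 11:T/C (Ti); 19:C/T (Ti); 22:T/G (Tv); 26:A/T (Tv); 27:A/T (Tv).
Of the 8 differences, 3 transitions and 5 transversions over 32 sites: P = 3/32 = 0.093750, Q = 5/32 = 0.156250.
d = −0.5·ln(0.656250) − 0.25·ln(0.687500) = −0.5·(-0.421213) − 0.25·(-0.374693) = 0.3043.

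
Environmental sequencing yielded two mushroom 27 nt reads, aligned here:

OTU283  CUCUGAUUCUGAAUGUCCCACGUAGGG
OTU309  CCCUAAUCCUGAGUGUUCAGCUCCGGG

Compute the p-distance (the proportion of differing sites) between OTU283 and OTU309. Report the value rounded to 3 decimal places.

0.370

The sequences differ at positions 2 (U/C), 5 (G/A), 8 (U/C), 13 (A/G), 17 (C/U), 19 (C/A), 20 (A/G), 22 (G/U), 23 (U/C), 24 (A/C).
There are 10 differences over 27 sites, so p = 10/27 = 0.370.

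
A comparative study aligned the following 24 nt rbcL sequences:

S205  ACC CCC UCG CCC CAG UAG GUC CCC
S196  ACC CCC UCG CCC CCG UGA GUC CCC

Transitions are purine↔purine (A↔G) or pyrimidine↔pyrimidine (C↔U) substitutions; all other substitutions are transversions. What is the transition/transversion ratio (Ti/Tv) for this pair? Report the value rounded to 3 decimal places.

2.000

Mismatches occur at site 14 (A→C, transversion), site 17 (A→G, transition), site 18 (G→A, transition).
Of the 3 differences, 2 transitions and 1 transversion, so Ti/Tv = 2/1 = 2.000.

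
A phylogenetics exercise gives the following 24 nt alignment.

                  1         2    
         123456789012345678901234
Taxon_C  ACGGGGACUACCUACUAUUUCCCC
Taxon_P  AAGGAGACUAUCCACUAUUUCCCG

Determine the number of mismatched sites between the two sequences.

5

Differing sites — 2:C/A; 5:G/A; 11:C/U; 13:U/C; 24:C/G.
That gives 5 mismatches out of 24 aligned sites, so the Hamming distance is 5.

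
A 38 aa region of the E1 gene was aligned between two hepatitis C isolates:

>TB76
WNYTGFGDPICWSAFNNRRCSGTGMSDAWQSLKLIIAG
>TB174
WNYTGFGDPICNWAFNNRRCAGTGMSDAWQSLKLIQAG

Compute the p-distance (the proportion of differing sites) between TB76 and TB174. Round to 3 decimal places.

Differing sites — 12:W/N; 13:S/W; 21:S/A; 36:I/Q.
There are 4 differences over 38 sites, so p = 4/38 = 0.105.

0.105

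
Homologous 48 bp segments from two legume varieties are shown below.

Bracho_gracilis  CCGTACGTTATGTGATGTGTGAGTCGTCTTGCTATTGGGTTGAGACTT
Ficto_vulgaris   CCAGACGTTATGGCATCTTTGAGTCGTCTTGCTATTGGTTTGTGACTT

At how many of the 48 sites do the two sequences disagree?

8

The sequences differ at positions 3 (G/A), 4 (T/G), 13 (T/G), 14 (G/C), 17 (G/C), 19 (G/T), 39 (G/T), 43 (A/T).
That gives 8 mismatches out of 48 aligned sites, so the Hamming distance is 8.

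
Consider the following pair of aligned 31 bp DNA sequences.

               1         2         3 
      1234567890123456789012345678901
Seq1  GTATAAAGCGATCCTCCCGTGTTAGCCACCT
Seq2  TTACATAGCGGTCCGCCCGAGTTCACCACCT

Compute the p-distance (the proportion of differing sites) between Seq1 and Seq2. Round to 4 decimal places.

The sequences differ at positions 1 (G/T), 4 (T/C), 6 (A/T), 11 (A/G), 15 (T/G), 20 (T/A), 24 (A/C), 25 (G/A).
There are 8 differences over 31 sites, so p = 8/31 = 0.2581.

0.2581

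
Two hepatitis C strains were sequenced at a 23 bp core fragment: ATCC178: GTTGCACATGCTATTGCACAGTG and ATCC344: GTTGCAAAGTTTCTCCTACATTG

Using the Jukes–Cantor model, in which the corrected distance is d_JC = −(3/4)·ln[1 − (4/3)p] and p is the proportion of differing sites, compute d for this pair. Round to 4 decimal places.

0.5532

Differing sites — 7:C/A; 9:T/G; 10:G/T; 11:C/T; 13:A/C; 15:T/C; 16:G/C; 17:C/T; 21:G/T.
p = 9/23 = 0.391304.
d = −0.75 · ln(1 − (4/3)·0.391304) = −0.75 · ln(0.478261) = −0.75 · (-0.737599) = 0.5532.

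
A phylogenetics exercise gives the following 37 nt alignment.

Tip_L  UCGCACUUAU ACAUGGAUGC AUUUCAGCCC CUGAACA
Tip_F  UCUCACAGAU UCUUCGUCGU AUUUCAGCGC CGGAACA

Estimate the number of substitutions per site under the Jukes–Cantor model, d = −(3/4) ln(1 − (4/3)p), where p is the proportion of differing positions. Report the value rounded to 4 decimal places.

Mismatches occur at site 3 (G/U), site 7 (U/A), site 8 (U/G), site 11 (A/U), site 13 (A/U), site 15 (G/C), site 17 (A/U), site 18 (U/C), site 20 (C/U), site 29 (C/G), site 32 (U/G).
p = 11/37 = 0.297297.
d = −0.75 · ln(1 − (4/3)·0.297297) = −0.75 · ln(0.603604) = −0.75 · (-0.504837) = 0.3786.

0.3786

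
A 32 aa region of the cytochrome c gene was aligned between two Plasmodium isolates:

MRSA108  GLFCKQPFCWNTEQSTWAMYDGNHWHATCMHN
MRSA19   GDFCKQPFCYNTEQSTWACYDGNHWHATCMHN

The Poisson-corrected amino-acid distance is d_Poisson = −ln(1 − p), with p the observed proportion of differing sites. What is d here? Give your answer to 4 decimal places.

0.0984

Mismatches occur at site 2 (L/D), site 10 (W/Y), site 19 (M/C).
p = 3/32 = 0.093750.
d = −ln(1 − 0.093750) = −ln(0.906250) = 0.0984.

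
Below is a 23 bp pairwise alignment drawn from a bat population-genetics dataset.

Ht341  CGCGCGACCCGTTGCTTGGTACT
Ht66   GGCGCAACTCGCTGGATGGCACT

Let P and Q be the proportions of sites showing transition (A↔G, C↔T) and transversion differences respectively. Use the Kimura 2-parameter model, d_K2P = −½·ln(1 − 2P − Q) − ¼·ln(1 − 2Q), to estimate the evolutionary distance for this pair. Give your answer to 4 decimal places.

0.4009

Mismatches occur at site 1 (C↔G, transversion), site 6 (G↔A, transition), site 9 (C↔T, transition), site 12 (T↔C, transition), site 15 (C↔G, transversion), site 16 (T↔A, transversion), site 20 (T↔C, transition).
Of the 7 differences, 4 transitions and 3 transversions over 23 sites: P = 4/23 = 0.173913, Q = 3/23 = 0.130435.
d = −0.5·ln(0.521739) − 0.25·ln(0.739130) = −0.5·(-0.650588) − 0.25·(-0.302281) = 0.4009.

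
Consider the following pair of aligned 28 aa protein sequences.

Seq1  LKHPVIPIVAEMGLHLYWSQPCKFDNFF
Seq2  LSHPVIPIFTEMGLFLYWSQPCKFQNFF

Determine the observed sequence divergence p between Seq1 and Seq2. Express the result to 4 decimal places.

0.1786

The sequences differ at positions 2 (K/S), 9 (V/F), 10 (A/T), 15 (H/F), 25 (D/Q).
There are 5 differences over 28 sites, so p = 5/28 = 0.1786.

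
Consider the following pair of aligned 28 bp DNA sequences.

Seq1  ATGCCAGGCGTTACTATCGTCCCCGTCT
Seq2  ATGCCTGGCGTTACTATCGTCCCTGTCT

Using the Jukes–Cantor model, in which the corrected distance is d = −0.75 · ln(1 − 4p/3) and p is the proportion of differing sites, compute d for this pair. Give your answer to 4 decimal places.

Mismatches occur at site 6 (A↔T), site 24 (C↔T).
p = 2/28 = 0.071429.
d = −0.75 · ln(1 − (4/3)·0.071429) = −0.75 · ln(0.904761) = −0.75 · (-0.100084) = 0.0751.

0.0751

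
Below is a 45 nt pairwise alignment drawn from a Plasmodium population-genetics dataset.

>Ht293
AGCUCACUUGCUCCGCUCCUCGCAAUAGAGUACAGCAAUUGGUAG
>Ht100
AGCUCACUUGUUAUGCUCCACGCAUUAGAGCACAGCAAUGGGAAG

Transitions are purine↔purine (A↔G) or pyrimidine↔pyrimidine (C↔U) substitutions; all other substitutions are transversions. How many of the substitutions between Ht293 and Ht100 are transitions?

Differing sites — 11:C/U (Ti); 13:C/A (Tv); 14:C/U (Ti); 20:U/A (Tv); 25:A/U (Tv); 31:U/C (Ti); 40:U/G (Tv); 43:U/A (Tv).
Of the 8 differences, 3 transitions and 5 transversions, so the answer is 3.

3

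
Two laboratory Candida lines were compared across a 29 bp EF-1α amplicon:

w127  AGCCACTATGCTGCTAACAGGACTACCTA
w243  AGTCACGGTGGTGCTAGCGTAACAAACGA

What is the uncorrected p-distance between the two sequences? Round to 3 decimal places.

The sequences differ at positions 3 (C/T), 7 (T/G), 8 (A/G), 11 (C/G), 17 (A/G), 19 (A/G), 20 (G/T), 21 (G/A), 24 (T/A), 26 (C/A), 28 (T/G).
There are 11 differences over 29 sites, so p = 11/29 = 0.379.

0.379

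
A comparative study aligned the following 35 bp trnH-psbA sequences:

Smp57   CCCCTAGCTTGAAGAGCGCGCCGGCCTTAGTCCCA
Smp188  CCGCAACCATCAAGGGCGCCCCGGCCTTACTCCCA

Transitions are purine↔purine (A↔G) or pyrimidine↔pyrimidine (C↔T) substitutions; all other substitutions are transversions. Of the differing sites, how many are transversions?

7

The sequences differ at positions 3 (C/G, transversion), 5 (T/A, transversion), 7 (G/C, transversion), 9 (T/A, transversion), 11 (G/C, transversion), 15 (A/G, transition), 20 (G/C, transversion), 30 (G/C, transversion).
Of the 8 differences, 1 transition and 7 transversions, so the answer is 7.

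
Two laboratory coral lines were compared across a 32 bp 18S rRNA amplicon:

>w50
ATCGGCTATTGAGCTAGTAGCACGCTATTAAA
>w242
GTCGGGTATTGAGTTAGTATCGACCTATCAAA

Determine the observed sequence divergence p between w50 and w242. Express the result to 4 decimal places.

0.2500

Mismatches occur at site 1 (A→G), site 6 (C→G), site 14 (C→T), site 20 (G→T), site 22 (A→G), site 23 (C→A), site 24 (G→C), site 29 (T→C).
There are 8 differences over 32 sites, so p = 8/32 = 0.2500.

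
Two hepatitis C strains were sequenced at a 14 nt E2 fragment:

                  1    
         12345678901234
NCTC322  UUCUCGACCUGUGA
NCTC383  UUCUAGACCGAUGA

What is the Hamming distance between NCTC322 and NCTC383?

Differing sites — 5:C/A; 10:U/G; 11:G/A.
That gives 3 mismatches out of 14 aligned sites, so the Hamming distance is 3.

3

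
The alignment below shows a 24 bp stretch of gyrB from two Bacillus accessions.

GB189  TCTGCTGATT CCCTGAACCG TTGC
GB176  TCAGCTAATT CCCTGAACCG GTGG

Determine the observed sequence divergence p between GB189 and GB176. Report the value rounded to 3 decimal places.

0.167

Mismatches occur at site 3 (T↔A), site 7 (G↔A), site 21 (T↔G), site 24 (C↔G).
There are 4 differences over 24 sites, so p = 4/24 = 0.167.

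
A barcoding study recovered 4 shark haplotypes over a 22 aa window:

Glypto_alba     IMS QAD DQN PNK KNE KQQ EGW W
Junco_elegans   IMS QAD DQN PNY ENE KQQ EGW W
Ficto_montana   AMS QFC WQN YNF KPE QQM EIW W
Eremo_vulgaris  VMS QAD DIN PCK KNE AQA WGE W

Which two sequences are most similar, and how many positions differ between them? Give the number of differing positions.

Pairwise Hamming distances:
  Glypto_alba vs Junco_elegans: 2
  Glypto_alba vs Ficto_montana: 10
  Glypto_alba vs Eremo_vulgaris: 7
  Junco_elegans vs Ficto_montana: 11
  Junco_elegans vs Eremo_vulgaris: 9
  Ficto_montana vs Eremo_vulgaris: 14
The smallest is 2, between Glypto_alba and Junco_elegans.

2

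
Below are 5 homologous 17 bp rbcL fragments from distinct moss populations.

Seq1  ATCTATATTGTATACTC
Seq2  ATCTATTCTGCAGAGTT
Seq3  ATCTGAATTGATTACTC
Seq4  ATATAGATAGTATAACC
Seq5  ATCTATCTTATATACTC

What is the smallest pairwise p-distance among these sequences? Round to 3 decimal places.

Pairwise Hamming distances:
  Seq1 vs Seq2: 6
  Seq1 vs Seq3: 4
  Seq1 vs Seq4: 5
  Seq1 vs Seq5: 2
  Seq2 vs Seq3: 9
  Seq2 vs Seq4: 10
  Seq2 vs Seq5: 7
  Seq3 vs Seq4: 8
  Seq3 vs Seq5: 6
  Seq4 vs Seq5: 7
The smallest is 2 mismatches, between Seq1 and Seq5; p = 2/17 = 0.118.

0.118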